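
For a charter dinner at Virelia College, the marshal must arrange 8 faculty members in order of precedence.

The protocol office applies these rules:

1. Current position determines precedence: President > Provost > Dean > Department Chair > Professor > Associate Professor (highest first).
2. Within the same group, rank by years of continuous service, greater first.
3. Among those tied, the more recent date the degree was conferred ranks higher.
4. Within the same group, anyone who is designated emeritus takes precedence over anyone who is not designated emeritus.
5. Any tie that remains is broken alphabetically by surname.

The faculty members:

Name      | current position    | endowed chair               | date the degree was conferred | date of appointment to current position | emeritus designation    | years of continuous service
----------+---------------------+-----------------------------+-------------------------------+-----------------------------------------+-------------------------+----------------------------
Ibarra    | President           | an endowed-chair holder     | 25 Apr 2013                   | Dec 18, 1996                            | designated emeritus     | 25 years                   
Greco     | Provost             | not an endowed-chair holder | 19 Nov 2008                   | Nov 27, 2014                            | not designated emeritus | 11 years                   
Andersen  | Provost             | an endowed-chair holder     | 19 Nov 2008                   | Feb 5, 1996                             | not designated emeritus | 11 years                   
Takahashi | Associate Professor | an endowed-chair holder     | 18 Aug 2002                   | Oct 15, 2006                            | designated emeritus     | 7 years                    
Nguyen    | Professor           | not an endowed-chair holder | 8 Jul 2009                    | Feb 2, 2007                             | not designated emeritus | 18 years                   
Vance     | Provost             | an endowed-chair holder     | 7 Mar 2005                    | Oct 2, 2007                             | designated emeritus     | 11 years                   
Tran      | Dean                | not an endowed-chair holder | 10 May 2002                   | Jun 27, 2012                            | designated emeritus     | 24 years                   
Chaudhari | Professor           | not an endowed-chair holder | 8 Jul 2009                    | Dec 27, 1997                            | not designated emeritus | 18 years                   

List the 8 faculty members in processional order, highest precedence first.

By current position: Ibarra (President); then Andersen, Greco and Vance (Provost); then Tran (Dean); then Chaudhari and Nguyen (Professor); then Takahashi (Associate Professor).
Andersen, Greco and Vance all have years of continuous service 11 years, so the next rule applies.
Among Andersen, Greco and Vance, by date the degree was conferred (later first): Andersen and Greco (19 Nov 2008) before Vance (7 Mar 2005).
Andersen and Greco are each not designated emeritus, so the next rule applies.
Among Andersen and Greco, alphabetically by surname: Andersen before Greco.
Chaudhari and Nguyen both have years of continuous service 18 years, so the next rule applies.
Chaudhari and Nguyen both have date the degree was conferred 8 Jul 2009, so the next rule applies.
Chaudhari and Nguyen are each not designated emeritus, so the next rule applies.
Among Chaudhari and Nguyen, alphabetically by surname: Chaudhari before Nguyen.
Full order: Ibarra, Andersen, Greco, Vance, Tran, Chaudhari, Nguyen, Takahashi.

Ibarra, Andersen, Greco, Vance, Tran, Chaudhari, Nguyen, Takahashi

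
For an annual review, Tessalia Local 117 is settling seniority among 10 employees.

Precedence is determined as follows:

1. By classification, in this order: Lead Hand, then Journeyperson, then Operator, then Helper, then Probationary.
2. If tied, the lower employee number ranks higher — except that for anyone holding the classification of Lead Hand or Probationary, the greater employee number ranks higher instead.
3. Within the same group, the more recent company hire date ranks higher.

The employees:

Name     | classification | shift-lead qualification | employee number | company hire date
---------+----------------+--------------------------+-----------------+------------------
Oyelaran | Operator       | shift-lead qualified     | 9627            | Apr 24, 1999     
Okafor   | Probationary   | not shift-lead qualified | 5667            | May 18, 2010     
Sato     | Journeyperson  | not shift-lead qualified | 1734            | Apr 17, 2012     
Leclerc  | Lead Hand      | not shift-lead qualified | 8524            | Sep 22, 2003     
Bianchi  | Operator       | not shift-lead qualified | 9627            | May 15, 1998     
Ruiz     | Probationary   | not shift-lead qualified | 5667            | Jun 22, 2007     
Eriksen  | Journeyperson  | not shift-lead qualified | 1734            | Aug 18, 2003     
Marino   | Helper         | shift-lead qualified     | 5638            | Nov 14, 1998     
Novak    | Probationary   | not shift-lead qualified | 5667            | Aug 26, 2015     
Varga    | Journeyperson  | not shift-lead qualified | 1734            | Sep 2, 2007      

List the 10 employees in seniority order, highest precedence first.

By classification: Leclerc (Lead Hand); then Sato, Varga and Eriksen (Journeyperson); then Oyelaran and Bianchi (Operator); then Marino (Helper); then Novak, Okafor and Ruiz (Probationary).
Sato, Varga and Eriksen all have employee number 1734, so the next rule applies.
Among Sato, Varga and Eriksen, by company hire date (later first): Sato (Apr 17, 2012) before Varga (Sep 2, 2007) before Eriksen (Aug 18, 2003).
Oyelaran and Bianchi both have employee number 9627, so the next rule applies.
Among Oyelaran and Bianchi, by company hire date (later first): Oyelaran (Apr 24, 1999) before Bianchi (May 15, 1998).
Novak, Okafor and Ruiz all have employee number 5667, so the next rule applies.
Among Novak, Okafor and Ruiz, by company hire date (later first): Novak (Aug 26, 2015) before Okafor (May 18, 2010) before Ruiz (Jun 22, 2007).
Full order: Leclerc, Sato, Varga, Eriksen, Oyelaran, Bianchi, Marino, Novak, Okafor, Ruiz.

Leclerc, Sato, Varga, Eriksen, Oyelaran, Bianchi, Marino, Novak, Okafor, Ruiz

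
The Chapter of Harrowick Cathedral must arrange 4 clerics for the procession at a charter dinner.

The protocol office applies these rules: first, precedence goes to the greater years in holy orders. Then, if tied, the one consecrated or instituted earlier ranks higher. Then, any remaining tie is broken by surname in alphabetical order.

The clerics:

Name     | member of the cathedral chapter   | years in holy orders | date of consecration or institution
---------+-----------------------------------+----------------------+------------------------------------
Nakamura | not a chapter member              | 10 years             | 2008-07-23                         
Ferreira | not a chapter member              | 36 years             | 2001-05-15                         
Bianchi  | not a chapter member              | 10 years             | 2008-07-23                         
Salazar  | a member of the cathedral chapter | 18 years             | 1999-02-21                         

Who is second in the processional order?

By years in holy orders (higher first): Ferreira (36 years); then Salazar (18 years); then Bianchi and Nakamura (both 10 years).
Bianchi and Nakamura both have date of consecration or institution 2008-07-23, so the next rule applies.
Among Bianchi and Nakamura, alphabetically by surname: Bianchi before Nakamura.
Order: Ferreira, Salazar, Bianchi, Nakamura.

Salazar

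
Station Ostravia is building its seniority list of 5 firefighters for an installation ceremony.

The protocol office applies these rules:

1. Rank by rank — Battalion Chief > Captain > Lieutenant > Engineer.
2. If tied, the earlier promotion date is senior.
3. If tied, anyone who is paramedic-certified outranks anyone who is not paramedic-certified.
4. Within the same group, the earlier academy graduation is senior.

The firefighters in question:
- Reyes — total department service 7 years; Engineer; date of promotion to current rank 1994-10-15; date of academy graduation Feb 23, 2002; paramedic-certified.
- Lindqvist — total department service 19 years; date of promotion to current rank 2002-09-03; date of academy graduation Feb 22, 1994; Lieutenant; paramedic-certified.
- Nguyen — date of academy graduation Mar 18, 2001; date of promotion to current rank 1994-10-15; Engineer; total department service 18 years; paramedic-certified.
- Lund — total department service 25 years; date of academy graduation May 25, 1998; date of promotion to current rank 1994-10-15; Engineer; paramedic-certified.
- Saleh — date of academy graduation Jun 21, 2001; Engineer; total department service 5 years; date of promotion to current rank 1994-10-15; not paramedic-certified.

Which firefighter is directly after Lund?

By rank: Lindqvist (Lieutenant); then Lund, Nguyen, Reyes and Saleh (Engineer).
Lund, Nguyen, Reyes and Saleh all have date of promotion to current rank 1994-10-15, so the next rule applies.
Among Lund, Nguyen, Reyes and Saleh, paramedic-certified before not paramedic-certified: Lund, Nguyen and Reyes (paramedic-certified) before Saleh (not paramedic-certified).
Among Lund, Nguyen and Reyes, by date of academy graduation (earlier first): Lund (May 25, 1998) before Nguyen (Mar 18, 2001) before Reyes (Feb 23, 2002).
Order: Lindqvist, Lund, Nguyen, Reyes, Saleh.

Nguyen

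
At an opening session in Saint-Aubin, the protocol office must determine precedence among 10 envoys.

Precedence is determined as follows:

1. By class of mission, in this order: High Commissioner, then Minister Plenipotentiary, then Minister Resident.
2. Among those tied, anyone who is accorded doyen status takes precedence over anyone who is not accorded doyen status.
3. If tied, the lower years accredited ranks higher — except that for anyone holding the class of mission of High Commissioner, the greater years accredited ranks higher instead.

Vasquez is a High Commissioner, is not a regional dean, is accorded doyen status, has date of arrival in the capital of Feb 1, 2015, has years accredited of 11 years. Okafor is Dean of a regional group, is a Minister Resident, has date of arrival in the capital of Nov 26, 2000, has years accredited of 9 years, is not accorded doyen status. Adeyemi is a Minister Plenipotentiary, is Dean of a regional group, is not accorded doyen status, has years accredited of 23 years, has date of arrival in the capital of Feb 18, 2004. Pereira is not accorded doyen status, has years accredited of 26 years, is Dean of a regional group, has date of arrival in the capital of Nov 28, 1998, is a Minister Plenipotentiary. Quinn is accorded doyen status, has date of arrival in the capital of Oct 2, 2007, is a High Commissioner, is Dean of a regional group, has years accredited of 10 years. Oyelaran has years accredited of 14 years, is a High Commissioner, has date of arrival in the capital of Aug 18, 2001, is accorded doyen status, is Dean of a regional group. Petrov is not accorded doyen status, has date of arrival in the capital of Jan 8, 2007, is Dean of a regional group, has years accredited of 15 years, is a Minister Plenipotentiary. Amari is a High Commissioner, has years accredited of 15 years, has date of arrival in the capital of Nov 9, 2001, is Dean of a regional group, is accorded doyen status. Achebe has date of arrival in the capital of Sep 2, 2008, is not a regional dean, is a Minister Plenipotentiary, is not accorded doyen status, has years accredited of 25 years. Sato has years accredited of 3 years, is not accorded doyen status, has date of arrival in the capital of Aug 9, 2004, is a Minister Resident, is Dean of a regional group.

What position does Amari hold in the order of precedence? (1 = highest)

By class of mission: Amari, Oyelaran, Vasquez and Quinn (High Commissioner); then Petrov, Adeyemi, Achebe and Pereira (Minister Plenipotentiary); then Sato and Okafor (Minister Resident).
Amari, Oyelaran, Vasquez and Quinn are each accorded doyen status, so the next rule applies.
Among Amari, Oyelaran, Vasquez and Quinn, by years accredited (higher first) (reversed rule for this group): Amari (15 years) before Oyelaran (14 years) before Vasquez (11 years) before Quinn (10 years).
Petrov, Adeyemi, Achebe and Pereira are each not accorded doyen status, so the next rule applies.
Among Petrov, Adeyemi, Achebe and Pereira, by years accredited (lower first): Petrov (15 years) before Adeyemi (23 years) before Achebe (25 years) before Pereira (26 years).
Sato and Okafor are each not accorded doyen status, so the next rule applies.
Among Sato and Okafor, by years accredited (lower first): Sato (3 years) before Okafor (9 years).
Order: Amari, Oyelaran, Vasquez, Quinn, Petrov, Adeyemi, Achebe, Pereira, Sato, Okafor. So position 1.

1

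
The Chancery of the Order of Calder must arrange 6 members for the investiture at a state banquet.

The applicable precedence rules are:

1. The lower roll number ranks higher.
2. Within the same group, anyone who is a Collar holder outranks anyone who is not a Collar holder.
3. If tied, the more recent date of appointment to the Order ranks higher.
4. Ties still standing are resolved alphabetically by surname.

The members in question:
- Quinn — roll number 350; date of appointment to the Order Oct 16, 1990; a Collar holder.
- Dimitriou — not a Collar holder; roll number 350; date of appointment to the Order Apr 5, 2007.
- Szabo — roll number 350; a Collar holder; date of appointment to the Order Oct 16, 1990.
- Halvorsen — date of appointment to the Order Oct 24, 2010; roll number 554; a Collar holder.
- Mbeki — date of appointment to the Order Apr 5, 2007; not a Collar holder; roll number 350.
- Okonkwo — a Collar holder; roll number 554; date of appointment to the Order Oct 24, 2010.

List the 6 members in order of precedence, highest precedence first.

By roll number (lower first): Quinn, Szabo, Dimitriou and Mbeki (each 350); then Halvorsen and Okonkwo (both 554).
Among Quinn, Szabo, Dimitriou and Mbeki, a Collar holder before not a Collar holder: Quinn and Szabo (a Collar holder) before Dimitriou and Mbeki (not a Collar holder).
Quinn and Szabo both have date of appointment to the Order Oct 16, 1990, so the next rule applies.
Among Quinn and Szabo, alphabetically by surname: Quinn before Szabo.
Dimitriou and Mbeki both have date of appointment to the Order Apr 5, 2007, so the next rule applies.
Among Dimitriou and Mbeki, alphabetically by surname: Dimitriou before Mbeki.
Halvorsen and Okonkwo are each a Collar holder, so the next rule applies.
Halvorsen and Okonkwo both have date of appointment to the Order Oct 24, 2010, so the next rule applies.
Among Halvorsen and Okonkwo, alphabetically by surname: Halvorsen before Okonkwo.
Full order: Quinn, Szabo, Dimitriou, Mbeki, Halvorsen, Okonkwo.

Quinn, Szabo, Dimitriou, Mbeki, Halvorsen, Okonkwo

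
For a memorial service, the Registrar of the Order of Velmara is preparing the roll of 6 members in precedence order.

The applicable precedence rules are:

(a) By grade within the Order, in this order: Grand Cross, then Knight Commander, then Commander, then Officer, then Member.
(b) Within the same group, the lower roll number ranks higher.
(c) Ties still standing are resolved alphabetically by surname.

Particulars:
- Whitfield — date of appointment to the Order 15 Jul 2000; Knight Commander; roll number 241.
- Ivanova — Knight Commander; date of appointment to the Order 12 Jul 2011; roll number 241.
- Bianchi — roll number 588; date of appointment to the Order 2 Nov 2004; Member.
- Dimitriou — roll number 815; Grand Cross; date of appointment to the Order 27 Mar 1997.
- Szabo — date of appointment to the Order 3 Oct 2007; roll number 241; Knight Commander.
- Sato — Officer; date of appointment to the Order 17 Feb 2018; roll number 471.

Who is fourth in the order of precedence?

Whitfield

By grade within the Order: Dimitriou (Grand Cross); then Ivanova, Szabo and Whitfield (Knight Commander); then Sato (Officer); then Bianchi (Member).
Ivanova, Szabo and Whitfield all have roll number 241, so the next rule applies.
Among Ivanova, Szabo and Whitfield, alphabetically by surname: Ivanova before Szabo before Whitfield.
Order: Dimitriou, Ivanova, Szabo, Whitfield, Sato, Bianchi.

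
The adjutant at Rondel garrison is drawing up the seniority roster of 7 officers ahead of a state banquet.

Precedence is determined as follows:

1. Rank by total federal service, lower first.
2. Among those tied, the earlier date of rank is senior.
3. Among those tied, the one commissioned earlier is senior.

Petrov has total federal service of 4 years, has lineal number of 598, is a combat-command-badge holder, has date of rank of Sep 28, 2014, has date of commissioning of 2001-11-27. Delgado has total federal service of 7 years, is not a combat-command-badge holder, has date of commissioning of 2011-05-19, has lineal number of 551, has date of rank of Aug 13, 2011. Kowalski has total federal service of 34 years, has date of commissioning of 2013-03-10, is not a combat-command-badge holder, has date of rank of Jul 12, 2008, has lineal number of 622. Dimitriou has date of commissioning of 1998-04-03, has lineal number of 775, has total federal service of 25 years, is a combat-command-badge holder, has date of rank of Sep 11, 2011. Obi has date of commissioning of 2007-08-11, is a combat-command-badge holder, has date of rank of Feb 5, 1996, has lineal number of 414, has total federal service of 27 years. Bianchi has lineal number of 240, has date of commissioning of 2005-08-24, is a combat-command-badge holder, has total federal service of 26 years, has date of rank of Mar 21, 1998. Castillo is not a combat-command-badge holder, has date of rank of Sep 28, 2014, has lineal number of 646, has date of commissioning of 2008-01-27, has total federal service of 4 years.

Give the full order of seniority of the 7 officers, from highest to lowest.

By total federal service (lower first): Petrov and Castillo (both 4 years); then Delgado (7 years); then Dimitriou (25 years); then Bianchi (26 years); then Obi (27 years); then Kowalski (34 years).
Petrov and Castillo both have date of rank Sep 28, 2014, so the next rule applies.
Among Petrov and Castillo, by date of commissioning (earlier first): Petrov (2001-11-27) before Castillo (2008-01-27).
Full order: Petrov, Castillo, Delgado, Dimitriou, Bianchi, Obi, Kowalski.

Petrov, Castillo, Delgado, Dimitriou, Bianchi, Obi, Kowalski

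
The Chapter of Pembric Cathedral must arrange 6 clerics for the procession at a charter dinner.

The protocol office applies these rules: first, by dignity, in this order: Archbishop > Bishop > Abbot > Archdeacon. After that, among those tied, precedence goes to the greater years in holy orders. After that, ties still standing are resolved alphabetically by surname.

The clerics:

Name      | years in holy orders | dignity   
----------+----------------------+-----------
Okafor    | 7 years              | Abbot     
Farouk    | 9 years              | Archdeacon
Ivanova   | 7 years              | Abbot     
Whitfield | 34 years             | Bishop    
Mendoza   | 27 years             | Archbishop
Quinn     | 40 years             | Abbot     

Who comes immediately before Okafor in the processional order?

Ivanova

By dignity: Mendoza (Archbishop); then Whitfield (Bishop); then Quinn, Ivanova and Okafor (Abbot); then Farouk (Archdeacon).
Among Quinn, Ivanova and Okafor, by years in holy orders (higher first): Quinn (40 years) before Ivanova and Okafor (7 years).
Among Ivanova and Okafor, alphabetically by surname: Ivanova before Okafor.
Order: Mendoza, Whitfield, Quinn, Ivanova, Okafor, Farouk.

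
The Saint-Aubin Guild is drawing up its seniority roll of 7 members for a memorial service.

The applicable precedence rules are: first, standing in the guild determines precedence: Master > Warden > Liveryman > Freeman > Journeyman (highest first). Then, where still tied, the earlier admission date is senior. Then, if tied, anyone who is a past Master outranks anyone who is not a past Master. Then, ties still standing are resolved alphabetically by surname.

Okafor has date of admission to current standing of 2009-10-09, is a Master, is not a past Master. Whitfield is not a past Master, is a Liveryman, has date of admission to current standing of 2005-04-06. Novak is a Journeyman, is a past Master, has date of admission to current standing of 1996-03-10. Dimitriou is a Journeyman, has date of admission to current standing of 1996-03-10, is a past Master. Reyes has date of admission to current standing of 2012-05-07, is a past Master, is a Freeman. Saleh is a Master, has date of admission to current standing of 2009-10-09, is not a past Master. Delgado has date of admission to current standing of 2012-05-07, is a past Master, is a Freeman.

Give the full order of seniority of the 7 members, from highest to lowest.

Okafor, Saleh, Whitfield, Delgado, Reyes, Dimitriou, Novak

By standing in the guild: Okafor and Saleh (Master); then Whitfield (Liveryman); then Delgado and Reyes (Freeman); then Dimitriou and Novak (Journeyman).
Okafor and Saleh both have date of admission to current standing 2009-10-09, so the next rule applies.
Okafor and Saleh are each not a past Master, so the next rule applies.
Among Okafor and Saleh, alphabetically by surname: Okafor before Saleh.
Delgado and Reyes both have date of admission to current standing 2012-05-07, so the next rule applies.
Delgado and Reyes are each a past Master, so the next rule applies.
Among Delgado and Reyes, alphabetically by surname: Delgado before Reyes.
Dimitriou and Novak both have date of admission to current standing 1996-03-10, so the next rule applies.
Dimitriou and Novak are each a past Master, so the next rule applies.
Among Dimitriou and Novak, alphabetically by surname: Dimitriou before Novak.
Full order: Okafor, Saleh, Whitfield, Delgado, Reyes, Dimitriou, Novak.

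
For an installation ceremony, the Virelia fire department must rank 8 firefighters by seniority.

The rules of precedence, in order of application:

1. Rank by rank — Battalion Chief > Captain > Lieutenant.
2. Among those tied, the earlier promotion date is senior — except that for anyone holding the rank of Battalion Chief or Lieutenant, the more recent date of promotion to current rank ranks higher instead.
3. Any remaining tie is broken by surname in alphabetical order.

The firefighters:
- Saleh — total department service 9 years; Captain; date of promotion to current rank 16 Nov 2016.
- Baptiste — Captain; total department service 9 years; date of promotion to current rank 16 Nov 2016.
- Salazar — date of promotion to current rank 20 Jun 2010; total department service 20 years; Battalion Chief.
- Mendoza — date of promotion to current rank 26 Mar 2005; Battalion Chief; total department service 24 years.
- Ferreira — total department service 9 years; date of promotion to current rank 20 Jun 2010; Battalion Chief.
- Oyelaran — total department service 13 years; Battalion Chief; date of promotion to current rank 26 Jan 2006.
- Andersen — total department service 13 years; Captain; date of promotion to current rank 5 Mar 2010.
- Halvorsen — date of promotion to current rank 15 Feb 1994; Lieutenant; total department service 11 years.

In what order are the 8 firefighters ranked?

By rank: Ferreira, Salazar, Oyelaran and Mendoza (Battalion Chief); then Andersen, Baptiste and Saleh (Captain); then Halvorsen (Lieutenant).
Among Ferreira, Salazar, Oyelaran and Mendoza, by date of promotion to current rank (later first) (reversed rule for this group): Ferreira and Salazar (20 Jun 2010) before Oyelaran (26 Jan 2006) before Mendoza (26 Mar 2005).
Among Ferreira and Salazar, alphabetically by surname: Ferreira before Salazar.
Among Andersen, Baptiste and Saleh, by date of promotion to current rank (earlier first): Andersen (5 Mar 2010) before Baptiste and Saleh (16 Nov 2016).
Among Baptiste and Saleh, alphabetically by surname: Baptiste before Saleh.
Full order: Ferreira, Salazar, Oyelaran, Mendoza, Andersen, Baptiste, Saleh, Halvorsen.

Ferreira, Salazar, Oyelaran, Mendoza, Andersen, Baptiste, Saleh, Halvorsen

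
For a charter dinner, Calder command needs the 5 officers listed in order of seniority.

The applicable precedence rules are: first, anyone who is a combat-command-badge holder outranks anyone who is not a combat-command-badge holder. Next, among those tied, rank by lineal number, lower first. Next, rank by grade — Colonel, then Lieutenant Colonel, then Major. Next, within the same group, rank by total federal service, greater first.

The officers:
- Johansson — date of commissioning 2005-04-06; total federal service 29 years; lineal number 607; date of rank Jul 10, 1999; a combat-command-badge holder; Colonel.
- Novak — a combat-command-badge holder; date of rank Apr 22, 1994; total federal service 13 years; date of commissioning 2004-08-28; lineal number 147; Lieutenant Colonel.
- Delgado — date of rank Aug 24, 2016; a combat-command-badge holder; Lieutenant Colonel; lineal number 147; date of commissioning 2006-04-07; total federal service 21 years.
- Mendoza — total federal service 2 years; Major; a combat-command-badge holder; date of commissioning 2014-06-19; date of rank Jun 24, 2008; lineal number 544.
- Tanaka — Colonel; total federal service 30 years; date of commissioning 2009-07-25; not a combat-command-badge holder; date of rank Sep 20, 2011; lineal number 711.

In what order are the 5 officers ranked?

By the first rule: Delgado, Novak, Mendoza and Johansson (each a combat-command-badge holder); then Tanaka (not a combat-command-badge holder).
Among Delgado, Novak, Mendoza and Johansson, by lineal number (lower first): Delgado and Novak (147) before Mendoza (544) before Johansson (607).
Delgado and Novak are each Lieutenant Colonel, so the next rule applies.
Among Delgado and Novak, by total federal service (higher first): Delgado (21 years) before Novak (13 years).
Full order: Delgado, Novak, Mendoza, Johansson, Tanaka.

Delgado, Novak, Mendoza, Johansson, Tanaka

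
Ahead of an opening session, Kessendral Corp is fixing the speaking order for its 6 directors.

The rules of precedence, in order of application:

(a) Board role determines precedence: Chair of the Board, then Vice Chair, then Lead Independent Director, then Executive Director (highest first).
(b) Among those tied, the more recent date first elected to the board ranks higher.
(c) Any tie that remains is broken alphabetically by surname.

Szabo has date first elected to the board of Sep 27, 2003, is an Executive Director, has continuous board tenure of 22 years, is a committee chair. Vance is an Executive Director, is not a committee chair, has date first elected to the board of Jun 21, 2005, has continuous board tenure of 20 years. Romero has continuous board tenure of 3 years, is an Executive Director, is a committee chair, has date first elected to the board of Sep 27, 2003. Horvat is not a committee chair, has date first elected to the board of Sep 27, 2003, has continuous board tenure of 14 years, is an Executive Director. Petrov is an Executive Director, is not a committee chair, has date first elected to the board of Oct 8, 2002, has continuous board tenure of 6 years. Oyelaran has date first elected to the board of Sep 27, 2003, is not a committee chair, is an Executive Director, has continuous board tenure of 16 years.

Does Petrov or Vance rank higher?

Vance

By board role: Vance, Horvat, Oyelaran, Romero, Szabo and Petrov (Executive Director).
Among Vance, Horvat, Oyelaran, Romero, Szabo and Petrov, by date first elected to the board (later first): Vance (Jun 21, 2005) before Horvat, Oyelaran, Romero and Szabo (Sep 27, 2003) before Petrov (Oct 8, 2002).
Among Horvat, Oyelaran, Romero and Szabo, alphabetically by surname: Horvat before Oyelaran before Romero before Szabo.
So Vance takes precedence.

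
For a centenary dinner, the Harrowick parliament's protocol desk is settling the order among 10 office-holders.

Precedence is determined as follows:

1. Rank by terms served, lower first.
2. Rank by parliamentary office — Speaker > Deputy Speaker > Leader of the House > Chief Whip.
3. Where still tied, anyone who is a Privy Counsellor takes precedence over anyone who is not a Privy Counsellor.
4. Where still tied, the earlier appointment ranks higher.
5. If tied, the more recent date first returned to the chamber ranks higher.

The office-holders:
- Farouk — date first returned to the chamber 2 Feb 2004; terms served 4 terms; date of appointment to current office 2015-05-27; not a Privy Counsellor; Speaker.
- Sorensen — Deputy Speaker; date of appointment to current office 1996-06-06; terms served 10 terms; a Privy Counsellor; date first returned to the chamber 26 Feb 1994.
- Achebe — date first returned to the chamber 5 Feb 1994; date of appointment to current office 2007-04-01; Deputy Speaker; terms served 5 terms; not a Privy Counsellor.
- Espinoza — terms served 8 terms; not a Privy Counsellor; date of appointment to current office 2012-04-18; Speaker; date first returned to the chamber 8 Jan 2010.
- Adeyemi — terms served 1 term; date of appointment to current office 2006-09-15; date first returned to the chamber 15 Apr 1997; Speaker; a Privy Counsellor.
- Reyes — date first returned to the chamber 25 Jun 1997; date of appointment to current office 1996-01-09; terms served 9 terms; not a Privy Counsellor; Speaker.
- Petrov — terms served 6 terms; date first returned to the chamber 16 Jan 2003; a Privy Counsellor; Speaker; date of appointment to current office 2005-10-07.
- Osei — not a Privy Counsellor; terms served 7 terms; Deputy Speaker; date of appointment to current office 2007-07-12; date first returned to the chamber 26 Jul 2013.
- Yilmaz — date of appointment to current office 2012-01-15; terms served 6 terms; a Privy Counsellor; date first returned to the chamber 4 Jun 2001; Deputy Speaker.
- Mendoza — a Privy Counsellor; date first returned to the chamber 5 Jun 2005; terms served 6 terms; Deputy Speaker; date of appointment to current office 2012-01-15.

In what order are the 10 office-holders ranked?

Adeyemi, Farouk, Achebe, Petrov, Mendoza, Yilmaz, Osei, Espinoza, Reyes, Sorensen

By terms served (lower first): Adeyemi (1 term); then Farouk (4 terms); then Achebe (5 terms); then Petrov, Mendoza and Yilmaz (each 6 terms); then Osei (7 terms); then Espinoza (8 terms); then Reyes (9 terms); then Sorensen (10 terms).
Among Petrov, Mendoza and Yilmaz, by parliamentary office: Petrov (Speaker) before Mendoza and Yilmaz (Deputy Speaker).
Mendoza and Yilmaz are each a Privy Counsellor, so the next rule applies.
Mendoza and Yilmaz both have date of appointment to current office 2012-01-15, so the next rule applies.
Among Mendoza and Yilmaz, by date first returned to the chamber (later first): Mendoza (5 Jun 2005) before Yilmaz (4 Jun 2001).
Full order: Adeyemi, Farouk, Achebe, Petrov, Mendoza, Yilmaz, Osei, Espinoza, Reyes, Sorensen.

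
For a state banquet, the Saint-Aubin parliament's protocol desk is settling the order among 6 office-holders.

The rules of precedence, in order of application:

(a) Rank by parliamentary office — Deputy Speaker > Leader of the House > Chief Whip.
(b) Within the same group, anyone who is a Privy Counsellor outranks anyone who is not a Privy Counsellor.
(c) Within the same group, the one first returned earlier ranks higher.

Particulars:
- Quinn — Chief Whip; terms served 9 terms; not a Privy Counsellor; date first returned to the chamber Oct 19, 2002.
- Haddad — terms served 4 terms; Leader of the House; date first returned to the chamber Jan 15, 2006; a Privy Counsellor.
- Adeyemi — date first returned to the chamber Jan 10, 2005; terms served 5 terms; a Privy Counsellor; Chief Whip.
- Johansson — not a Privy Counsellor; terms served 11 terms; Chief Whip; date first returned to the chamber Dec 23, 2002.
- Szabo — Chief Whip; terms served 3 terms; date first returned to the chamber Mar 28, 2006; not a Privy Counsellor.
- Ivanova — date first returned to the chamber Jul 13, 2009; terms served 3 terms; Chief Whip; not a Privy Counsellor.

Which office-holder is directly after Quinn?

Johansson

By parliamentary office: Haddad (Leader of the House); then Adeyemi, Quinn, Johansson, Szabo and Ivanova (Chief Whip).
Among Adeyemi, Quinn, Johansson, Szabo and Ivanova, a Privy Counsellor before not a Privy Counsellor: Adeyemi (a Privy Counsellor) before Quinn, Johansson, Szabo and Ivanova (not a Privy Counsellor).
Among Quinn, Johansson, Szabo and Ivanova, by date first returned to the chamber (earlier first): Quinn (Oct 19, 2002) before Johansson (Dec 23, 2002) before Szabo (Mar 28, 2006) before Ivanova (Jul 13, 2009).
Order: Haddad, Adeyemi, Quinn, Johansson, Szabo, Ivanova.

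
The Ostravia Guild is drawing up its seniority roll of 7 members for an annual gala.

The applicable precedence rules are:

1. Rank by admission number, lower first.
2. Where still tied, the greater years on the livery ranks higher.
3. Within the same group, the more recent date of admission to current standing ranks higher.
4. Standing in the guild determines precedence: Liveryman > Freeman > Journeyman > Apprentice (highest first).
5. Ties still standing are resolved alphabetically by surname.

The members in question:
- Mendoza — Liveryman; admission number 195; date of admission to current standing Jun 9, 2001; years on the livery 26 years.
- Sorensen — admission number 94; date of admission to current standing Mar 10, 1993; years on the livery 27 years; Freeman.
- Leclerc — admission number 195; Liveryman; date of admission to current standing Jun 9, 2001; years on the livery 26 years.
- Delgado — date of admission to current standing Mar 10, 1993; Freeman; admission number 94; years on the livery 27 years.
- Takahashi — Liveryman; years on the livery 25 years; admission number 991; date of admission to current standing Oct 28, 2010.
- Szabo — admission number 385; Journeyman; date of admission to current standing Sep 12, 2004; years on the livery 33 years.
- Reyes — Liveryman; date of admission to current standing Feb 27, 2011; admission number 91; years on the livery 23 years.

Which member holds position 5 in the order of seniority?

By admission number (lower first): Reyes (91); then Delgado and Sorensen (both 94); then Leclerc and Mendoza (both 195); then Szabo (385); then Takahashi (991).
Delgado and Sorensen both have years on the livery 27 years, so the next rule applies.
Delgado and Sorensen both have date of admission to current standing Mar 10, 1993, so the next rule applies.
Delgado and Sorensen are each Freeman, so the next rule applies.
Among Delgado and Sorensen, alphabetically by surname: Delgado before Sorensen.
Leclerc and Mendoza both have years on the livery 26 years, so the next rule applies.
Leclerc and Mendoza both have date of admission to current standing Jun 9, 2001, so the next rule applies.
Leclerc and Mendoza are each Liveryman, so the next rule applies.
Among Leclerc and Mendoza, alphabetically by surname: Leclerc before Mendoza.
Order: Reyes, Delgado, Sorensen, Leclerc, Mendoza, Szabo, Takahashi.

Mendoza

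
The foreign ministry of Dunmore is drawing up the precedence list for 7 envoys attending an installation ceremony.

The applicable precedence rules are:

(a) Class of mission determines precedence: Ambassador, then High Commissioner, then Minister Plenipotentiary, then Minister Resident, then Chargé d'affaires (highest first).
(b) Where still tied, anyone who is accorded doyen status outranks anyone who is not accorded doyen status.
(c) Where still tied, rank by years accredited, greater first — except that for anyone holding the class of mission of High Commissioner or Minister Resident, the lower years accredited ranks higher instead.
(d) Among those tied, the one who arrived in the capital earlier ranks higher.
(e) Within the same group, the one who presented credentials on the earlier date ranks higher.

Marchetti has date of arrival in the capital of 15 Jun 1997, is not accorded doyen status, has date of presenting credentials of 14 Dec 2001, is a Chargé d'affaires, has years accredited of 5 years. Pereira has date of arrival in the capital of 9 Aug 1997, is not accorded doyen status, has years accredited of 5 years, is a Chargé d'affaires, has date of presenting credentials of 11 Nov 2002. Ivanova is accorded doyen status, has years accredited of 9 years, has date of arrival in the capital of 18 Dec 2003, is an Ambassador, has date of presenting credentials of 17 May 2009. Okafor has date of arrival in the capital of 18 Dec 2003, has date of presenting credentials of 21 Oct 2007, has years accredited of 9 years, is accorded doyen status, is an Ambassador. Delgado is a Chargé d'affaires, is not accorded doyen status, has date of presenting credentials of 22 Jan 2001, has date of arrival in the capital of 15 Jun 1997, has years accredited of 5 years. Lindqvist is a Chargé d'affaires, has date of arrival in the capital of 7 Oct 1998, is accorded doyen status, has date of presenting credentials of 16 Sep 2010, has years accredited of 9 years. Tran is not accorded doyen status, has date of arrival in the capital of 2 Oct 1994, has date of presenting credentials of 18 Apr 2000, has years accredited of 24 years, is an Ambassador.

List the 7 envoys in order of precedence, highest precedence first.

Okafor, Ivanova, Tran, Lindqvist, Delgado, Marchetti, Pereira

By class of mission: Okafor, Ivanova and Tran (Ambassador); then Lindqvist, Delgado, Marchetti and Pereira (Chargé d'affaires).
Among Okafor, Ivanova and Tran, accorded doyen status before not accorded doyen status: Okafor and Ivanova (accorded doyen status) before Tran (not accorded doyen status).
Okafor and Ivanova both have years accredited 9 years, so the next rule applies.
Okafor and Ivanova both have date of arrival in the capital 18 Dec 2003, so the next rule applies.
Among Okafor and Ivanova, by date of presenting credentials (earlier first): Okafor (21 Oct 2007) before Ivanova (17 May 2009).
Among Lindqvist, Delgado, Marchetti and Pereira, accorded doyen status before not accorded doyen status: Lindqvist (accorded doyen status) before Delgado, Marchetti and Pereira (not accorded doyen status).
Delgado, Marchetti and Pereira all have years accredited 5 years, so the next rule applies.
Among Delgado, Marchetti and Pereira, by date of arrival in the capital (earlier first): Delgado and Marchetti (15 Jun 1997) before Pereira (9 Aug 1997).
Among Delgado and Marchetti, by date of presenting credentials (earlier first): Delgado (22 Jan 2001) before Marchetti (14 Dec 2001).
Full order: Okafor, Ivanova, Tran, Lindqvist, Delgado, Marchetti, Pereira.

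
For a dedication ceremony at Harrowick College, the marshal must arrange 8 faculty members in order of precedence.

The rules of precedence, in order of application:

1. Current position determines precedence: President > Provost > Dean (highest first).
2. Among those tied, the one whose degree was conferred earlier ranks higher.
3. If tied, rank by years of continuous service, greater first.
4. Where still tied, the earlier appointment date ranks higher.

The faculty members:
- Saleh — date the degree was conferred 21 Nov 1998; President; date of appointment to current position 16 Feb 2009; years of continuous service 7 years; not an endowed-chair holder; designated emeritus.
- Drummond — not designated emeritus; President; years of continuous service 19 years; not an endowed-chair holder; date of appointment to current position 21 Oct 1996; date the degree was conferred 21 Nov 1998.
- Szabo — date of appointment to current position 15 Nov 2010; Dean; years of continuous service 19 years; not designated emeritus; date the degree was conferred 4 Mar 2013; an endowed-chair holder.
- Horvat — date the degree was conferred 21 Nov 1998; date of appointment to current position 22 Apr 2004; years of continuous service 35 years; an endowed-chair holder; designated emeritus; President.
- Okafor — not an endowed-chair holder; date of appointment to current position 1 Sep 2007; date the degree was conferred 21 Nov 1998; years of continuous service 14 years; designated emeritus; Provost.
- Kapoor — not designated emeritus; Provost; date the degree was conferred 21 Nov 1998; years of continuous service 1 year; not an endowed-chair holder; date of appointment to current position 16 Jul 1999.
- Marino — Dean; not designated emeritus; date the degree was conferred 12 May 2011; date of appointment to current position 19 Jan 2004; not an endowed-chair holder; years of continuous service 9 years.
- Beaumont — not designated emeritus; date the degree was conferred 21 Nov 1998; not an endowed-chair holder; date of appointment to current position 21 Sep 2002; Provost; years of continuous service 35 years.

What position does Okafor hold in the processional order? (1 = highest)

5

By current position: Horvat, Drummond and Saleh (President); then Beaumont, Okafor and Kapoor (Provost); then Marino and Szabo (Dean).
Horvat, Drummond and Saleh all have date the degree was conferred 21 Nov 1998, so the next rule applies.
Among Horvat, Drummond and Saleh, by years of continuous service (higher first): Horvat (35 years) before Drummond (19 years) before Saleh (7 years).
Beaumont, Okafor and Kapoor all have date the degree was conferred 21 Nov 1998, so the next rule applies.
Among Beaumont, Okafor and Kapoor, by years of continuous service (higher first): Beaumont (35 years) before Okafor (14 years) before Kapoor (1 year).
Among Marino and Szabo, by date the degree was conferred (earlier first): Marino (12 May 2011) before Szabo (4 Mar 2013).
Order: Horvat, Drummond, Saleh, Beaumont, Okafor, Kapoor, Marino, Szabo. So position 5.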